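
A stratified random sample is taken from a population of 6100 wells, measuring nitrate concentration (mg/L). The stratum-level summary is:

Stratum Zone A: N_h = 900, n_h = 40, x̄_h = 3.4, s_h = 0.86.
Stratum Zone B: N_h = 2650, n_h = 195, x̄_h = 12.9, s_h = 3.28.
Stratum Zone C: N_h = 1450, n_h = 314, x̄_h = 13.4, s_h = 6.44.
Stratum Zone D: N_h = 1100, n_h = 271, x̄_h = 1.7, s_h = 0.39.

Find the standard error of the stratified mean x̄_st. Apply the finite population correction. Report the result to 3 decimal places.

SE(x̄_st) ≈ 0.126

V̂(x̄_st) = Σ W_h² (1 − n_h/N_h) s_h²/n_h, with W_h = N_h/N and N = 6100:
  stratum Zone A: (900/6100)²·(1 − 40/900)·0.86²/40 = 0.000384608
  stratum Zone B: (2650/6100)²·(1 − 195/2650)·3.28²/195 = 0.00964608
  stratum Zone C: (1450/6100)²·(1 − 314/1450)·6.44²/314 = 0.00584694
  stratum Zone D: (1100/6100)²·(1 − 271/1100)·0.39²/271 = 1.37546e-05
V̂(x̄_st) = 0.0158914
SE(x̄_st) = √0.0158914 = 0.126061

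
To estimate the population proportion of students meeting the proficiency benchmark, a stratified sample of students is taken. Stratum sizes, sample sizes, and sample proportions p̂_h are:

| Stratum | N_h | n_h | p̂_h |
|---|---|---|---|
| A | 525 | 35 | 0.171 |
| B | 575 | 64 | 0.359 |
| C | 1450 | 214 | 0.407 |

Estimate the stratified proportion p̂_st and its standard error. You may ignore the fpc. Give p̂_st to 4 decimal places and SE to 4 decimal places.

N = 2550; stratum weights W_h = N_h/N.
p̂_st = Σ W_h p̂_h = (525·0.171 + 575·0.359 + 1450·0.407)/2550 = 0.34759
V̂(p̂_st) = Σ W_h² p̂_h(1−p̂_h)/(n_h−1):
  stratum A: (525/2550)²·0.171·0.829/34 = 0.00017673
  stratum B: (575/2550)²·0.359·0.641/63 = 0.000185724
  stratum C: (1450/2550)²·0.407·0.593/213 = 0.000366374
V̂(p̂_st) = 0.000728828; SE = √V̂ = 0.0269968

p̂_st ≈ 0.3476, SE ≈ 0.0270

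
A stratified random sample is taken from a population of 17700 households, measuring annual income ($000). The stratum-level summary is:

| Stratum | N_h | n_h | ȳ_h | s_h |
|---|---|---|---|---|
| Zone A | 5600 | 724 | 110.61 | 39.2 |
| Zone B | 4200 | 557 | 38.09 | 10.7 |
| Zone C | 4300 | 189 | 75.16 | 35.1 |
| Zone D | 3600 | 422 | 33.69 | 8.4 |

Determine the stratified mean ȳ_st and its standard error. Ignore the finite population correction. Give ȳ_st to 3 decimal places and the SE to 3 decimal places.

ȳ_st ≈ 69.145, SE ≈ 0.785

ȳ_st = Σ W_h ȳ_h = (5600·110.61 + 4200·38.09 + 4300·75.16 + 3600·33.69)/17700 = 69.14497
V̂(ȳ_st) = Σ W_h² s_h²/n_h, with W_h = N_h/N and N = 17700:
  stratum Zone A: (5600/17700)²·39.2²/724 = 0.212453
  stratum Zone B: (4200/17700)²·10.7²/557 = 0.0115735
  stratum Zone C: (4300/17700)²·35.1²/189 = 0.384718
  stratum Zone D: (3600/17700)²·8.4²/422 = 0.00691679
V̂(ȳ_st) = 0.615662
SE(ȳ_st) = √0.615662 = 0.784641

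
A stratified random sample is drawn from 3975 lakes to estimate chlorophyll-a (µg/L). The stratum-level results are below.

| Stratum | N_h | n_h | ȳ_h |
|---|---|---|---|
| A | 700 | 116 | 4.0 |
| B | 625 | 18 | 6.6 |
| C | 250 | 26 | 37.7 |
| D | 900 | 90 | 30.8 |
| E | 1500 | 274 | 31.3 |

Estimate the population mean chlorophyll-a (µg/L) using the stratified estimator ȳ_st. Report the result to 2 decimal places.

ȳ_st ≈ 22.90

N = Σ N_h = 3975. Stratum weights W_h = N_h/N.
ȳ_st = (700·4.0 + 625·6.6 + 250·37.7 + 900·30.8 + 1500·31.3) / 3975 = 22.8981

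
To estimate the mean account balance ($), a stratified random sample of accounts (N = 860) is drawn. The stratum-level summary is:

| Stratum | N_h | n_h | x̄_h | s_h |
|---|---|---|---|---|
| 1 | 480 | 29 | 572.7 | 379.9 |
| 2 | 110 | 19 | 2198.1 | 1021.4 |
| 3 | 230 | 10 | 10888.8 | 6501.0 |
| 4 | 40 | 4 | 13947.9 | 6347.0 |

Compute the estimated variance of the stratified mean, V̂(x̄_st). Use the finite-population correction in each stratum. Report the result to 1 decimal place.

V̂(x̄_st) = Σ W_h² (1 − n_h/N_h) s_h²/n_h, with W_h = N_h/N and N = 860:
  stratum 1: (480/860)²·(1 − 29/480)·379.9²/29 = 1456.67
  stratum 2: (110/860)²·(1 − 19/110)·1021.4²/19 = 743.148
  stratum 3: (230/860)²·(1 − 10/230)·6501.0²/10 = 289144
  stratum 4: (40/860)²·(1 − 4/40)·6347.0²/4 = 19608.4
V̂(x̄_st) = 310952

V̂(x̄_st) ≈ 310952.1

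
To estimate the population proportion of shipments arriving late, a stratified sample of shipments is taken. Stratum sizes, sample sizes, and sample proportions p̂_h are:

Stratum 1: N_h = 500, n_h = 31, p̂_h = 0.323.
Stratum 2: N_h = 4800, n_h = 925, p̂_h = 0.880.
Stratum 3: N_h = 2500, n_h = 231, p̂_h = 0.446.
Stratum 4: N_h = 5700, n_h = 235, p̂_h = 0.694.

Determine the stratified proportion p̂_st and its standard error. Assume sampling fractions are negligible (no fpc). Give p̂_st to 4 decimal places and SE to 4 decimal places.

p̂_st ≈ 0.7005, SE ≈ 0.0149

N = 13500; stratum weights W_h = N_h/N.
p̂_st = Σ W_h p̂_h = (500·0.323 + 4800·0.880 + 2500·0.446 + 5700·0.694)/13500 = 0.70047
V̂(p̂_st) = Σ W_h² p̂_h(1−p̂_h)/(n_h−1):
  stratum 1: (500/13500)²·0.323·0.677/30 = 9.99867e-06
  stratum 2: (4800/13500)²·0.880·0.120/924 = 1.4448e-05
  stratum 3: (2500/13500)²·0.446·0.554/230 = 3.68408e-05
  stratum 4: (5700/13500)²·0.694·0.306/234 = 0.000161788
V̂(p̂_st) = 0.000223076; SE = √V̂ = 0.0149357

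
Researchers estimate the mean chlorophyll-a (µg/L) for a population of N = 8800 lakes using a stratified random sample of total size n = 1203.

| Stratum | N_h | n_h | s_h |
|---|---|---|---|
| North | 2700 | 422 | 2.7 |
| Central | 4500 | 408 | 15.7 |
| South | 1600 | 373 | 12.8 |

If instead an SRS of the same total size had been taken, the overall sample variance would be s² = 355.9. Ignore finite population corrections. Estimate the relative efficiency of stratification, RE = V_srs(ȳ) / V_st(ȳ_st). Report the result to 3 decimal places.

RE ≈ 1.699

V̂(ȳ_st) = Σ W_h² s_h²/n_h, with W_h = N_h/N and N = 8800:
  stratum North: (2700/8800)²·2.7²/422 = 0.00162621
  stratum Central: (4500/8800)²·15.7²/408 = 0.157979
  stratum South: (1600/8800)²·12.8²/373 = 0.0145206
V_st = 0.174126
V_srs = s²/n = 355.9/1203 = 0.295844
Relative efficiency = V_srs / V_st = 0.295844/0.174126 = 1.6990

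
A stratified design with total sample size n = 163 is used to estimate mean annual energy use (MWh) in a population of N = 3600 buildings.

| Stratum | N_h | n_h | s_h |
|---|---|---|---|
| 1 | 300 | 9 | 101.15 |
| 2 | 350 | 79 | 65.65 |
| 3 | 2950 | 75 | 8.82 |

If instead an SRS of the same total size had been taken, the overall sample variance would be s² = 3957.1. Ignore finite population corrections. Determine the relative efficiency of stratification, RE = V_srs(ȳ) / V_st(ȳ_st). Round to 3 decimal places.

V̂(ȳ_st) = Σ W_h² s_h²/n_h, with W_h = N_h/N and N = 3600:
  stratum 1: (300/3600)²·101.15²/9 = 7.89454
  stratum 2: (350/3600)²·65.65²/79 = 0.515672
  stratum 3: (2950/3600)²·8.82²/75 = 0.69649
V_st = 9.1067
V_srs = s²/n = 3957.1/163 = 24.2767
Relative efficiency = V_srs / V_st = 24.2767/9.1067 = 2.6658

RE ≈ 2.666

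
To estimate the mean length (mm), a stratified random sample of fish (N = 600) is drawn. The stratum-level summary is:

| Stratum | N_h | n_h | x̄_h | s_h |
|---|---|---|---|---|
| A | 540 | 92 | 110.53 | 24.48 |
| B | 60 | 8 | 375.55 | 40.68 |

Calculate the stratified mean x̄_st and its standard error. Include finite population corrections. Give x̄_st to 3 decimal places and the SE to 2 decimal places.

x̄_st ≈ 137.032, SE ≈ 2.48

x̄_st = Σ W_h x̄_h = (540·110.53 + 60·375.55)/600 = 137.03200
V̂(x̄_st) = Σ W_h² (1 − n_h/N_h) s_h²/n_h, with W_h = N_h/N and N = 600:
  stratum A: (540/600)²·(1 − 92/540)·24.48²/92 = 4.37728
  stratum B: (60/600)²·(1 − 8/60)·40.68²/8 = 1.79277
V̂(x̄_st) = 6.17005
SE(x̄_st) = √6.17005 = 2.48396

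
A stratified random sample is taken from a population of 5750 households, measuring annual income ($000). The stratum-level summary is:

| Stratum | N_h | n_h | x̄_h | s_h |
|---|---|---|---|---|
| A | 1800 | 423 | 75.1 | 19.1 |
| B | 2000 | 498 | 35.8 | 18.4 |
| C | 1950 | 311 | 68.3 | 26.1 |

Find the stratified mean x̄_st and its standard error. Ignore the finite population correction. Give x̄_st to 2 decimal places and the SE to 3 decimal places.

x̄_st ≈ 59.12, SE ≈ 0.647

x̄_st = Σ W_h x̄_h = (1800·75.1 + 2000·35.8 + 1950·68.3)/5750 = 59.12435
V̂(x̄_st) = Σ W_h² s_h²/n_h, with W_h = N_h/N and N = 5750:
  stratum A: (1800/5750)²·19.1²/423 = 0.0845154
  stratum B: (2000/5750)²·18.4²/498 = 0.082249
  stratum C: (1950/5750)²·26.1²/311 = 0.251915
V̂(x̄_st) = 0.418679
SE(x̄_st) = √0.418679 = 0.647054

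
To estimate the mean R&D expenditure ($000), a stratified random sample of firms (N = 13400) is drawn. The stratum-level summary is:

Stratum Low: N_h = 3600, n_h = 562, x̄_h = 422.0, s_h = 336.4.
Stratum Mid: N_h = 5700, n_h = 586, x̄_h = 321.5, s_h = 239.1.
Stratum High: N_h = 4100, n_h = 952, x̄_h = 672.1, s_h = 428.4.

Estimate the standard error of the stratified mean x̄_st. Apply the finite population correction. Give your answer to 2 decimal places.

V̂(x̄_st) = Σ W_h² (1 − n_h/N_h) s_h²/n_h, with W_h = N_h/N and N = 13400:
  stratum Low: (3600/13400)²·(1 − 562/3600)·336.4²/562 = 12.2647
  stratum Mid: (5700/13400)²·(1 − 586/5700)·239.1²/586 = 15.8375
  stratum High: (4100/13400)²·(1 − 952/4100)·428.4²/952 = 13.8571
V̂(x̄_st) = 41.9593
SE(x̄_st) = √41.9593 = 6.4776

SE(x̄_st) ≈ 6.48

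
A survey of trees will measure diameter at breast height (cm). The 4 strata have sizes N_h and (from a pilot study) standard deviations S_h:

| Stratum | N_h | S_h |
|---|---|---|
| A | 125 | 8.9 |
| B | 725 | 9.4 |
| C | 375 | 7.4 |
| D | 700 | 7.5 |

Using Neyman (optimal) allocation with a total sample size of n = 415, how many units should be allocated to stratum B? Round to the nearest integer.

Neyman allocation: n_h = n · N_h S_h / Σ N_i S_i, with n = 415.
  stratum A: N_h·S_h = 125·8.9 = 1112.50
  stratum B: N_h·S_h = 725·9.4 = 6815.00
  stratum C: N_h·S_h = 375·7.4 = 2775.00
  stratum D: N_h·S_h = 700·7.5 = 5250.00
Σ N_h S_h = 15952.50
n for stratum B = 415·6815.00/15952.50 = 177.290 → 177

177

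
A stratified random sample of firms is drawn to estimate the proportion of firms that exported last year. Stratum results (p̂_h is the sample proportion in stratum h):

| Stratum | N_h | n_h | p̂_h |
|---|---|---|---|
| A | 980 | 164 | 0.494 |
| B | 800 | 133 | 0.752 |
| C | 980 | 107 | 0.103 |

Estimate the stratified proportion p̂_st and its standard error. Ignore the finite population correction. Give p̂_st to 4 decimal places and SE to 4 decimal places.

N = 2760; stratum weights W_h = N_h/N.
p̂_st = Σ W_h p̂_h = (980·0.494 + 800·0.752 + 980·0.103)/2760 = 0.42995
V̂(p̂_st) = Σ W_h² p̂_h(1−p̂_h)/(n_h−1):
  stratum A: (980/2760)²·0.494·0.506/163 = 0.000193341
  stratum B: (800/2760)²·0.752·0.248/132 = 0.000118702
  stratum C: (980/2760)²·0.103·0.897/106 = 0.00010989
V̂(p̂_st) = 0.000421933; SE = √V̂ = 0.020541

p̂_st ≈ 0.4299, SE ≈ 0.0205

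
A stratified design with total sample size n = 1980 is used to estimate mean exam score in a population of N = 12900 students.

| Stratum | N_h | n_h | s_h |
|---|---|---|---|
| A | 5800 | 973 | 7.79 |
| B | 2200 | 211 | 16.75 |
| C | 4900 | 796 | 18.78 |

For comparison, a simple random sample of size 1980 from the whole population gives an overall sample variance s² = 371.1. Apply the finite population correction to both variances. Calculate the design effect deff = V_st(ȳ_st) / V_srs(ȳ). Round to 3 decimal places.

V̂(ȳ_st) = Σ W_h² (1 − n_h/N_h) s_h²/n_h, with W_h = N_h/N and N = 12900:
  stratum A: (5800/12900)²·(1 − 973/5800)·7.79²/973 = 0.0104927
  stratum B: (2200/12900)²·(1 − 211/2200)·16.75²/211 = 0.0349643
  stratum C: (4900/12900)²·(1 − 796/4900)·18.78²/796 = 0.0535429
V_st = 0.099
V_srs = (1 − 1980/12900)·371.1/1980 = 0.158657
deff = V_st / V_srs = 0.099/0.158657 = 0.6240

deff ≈ 0.624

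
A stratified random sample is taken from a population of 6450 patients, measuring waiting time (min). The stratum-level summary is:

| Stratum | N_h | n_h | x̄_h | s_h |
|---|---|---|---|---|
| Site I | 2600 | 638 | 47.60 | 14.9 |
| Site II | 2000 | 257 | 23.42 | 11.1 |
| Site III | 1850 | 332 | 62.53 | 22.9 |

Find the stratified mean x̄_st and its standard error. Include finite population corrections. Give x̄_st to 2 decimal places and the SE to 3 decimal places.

x̄_st = Σ W_h x̄_h = (2600·47.60 + 2000·23.42 + 1850·62.53)/6450 = 44.38457
V̂(x̄_st) = Σ W_h² (1 − n_h/N_h) s_h²/n_h, with W_h = N_h/N and N = 6450:
  stratum Site I: (2600/6450)²·(1 − 638/2600)·14.9²/638 = 0.0426682
  stratum Site II: (2000/6450)²·(1 − 257/2000)·11.1²/257 = 0.0401718
  stratum Site III: (1850/6450)²·(1 − 332/1850)·22.9²/332 = 0.106624
V̂(x̄_st) = 0.189464
SE(x̄_st) = √0.189464 = 0.435275

x̄_st ≈ 44.38, SE ≈ 0.435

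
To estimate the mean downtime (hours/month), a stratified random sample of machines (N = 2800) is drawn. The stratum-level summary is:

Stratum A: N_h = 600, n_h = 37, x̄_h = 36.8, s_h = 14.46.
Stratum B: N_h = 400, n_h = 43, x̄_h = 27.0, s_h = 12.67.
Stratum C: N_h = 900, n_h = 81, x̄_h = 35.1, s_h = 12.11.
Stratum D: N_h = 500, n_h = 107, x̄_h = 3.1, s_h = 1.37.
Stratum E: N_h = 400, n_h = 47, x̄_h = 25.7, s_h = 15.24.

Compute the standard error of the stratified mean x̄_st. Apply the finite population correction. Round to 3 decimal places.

V̂(x̄_st) = Σ W_h² (1 − n_h/N_h) s_h²/n_h, with W_h = N_h/N and N = 2800:
  stratum A: (600/2800)²·(1 − 37/600)·14.46²/37 = 0.243488
  stratum B: (400/2800)²·(1 − 43/400)·12.67²/43 = 0.0679981
  stratum C: (900/2800)²·(1 − 81/900)·12.11²/81 = 0.170221
  stratum D: (500/2800)²·(1 − 107/500)·1.37²/107 = 0.000439647
  stratum E: (400/2800)²·(1 − 47/400)·15.24²/47 = 0.0890001
V̂(x̄_st) = 0.571148
SE(x̄_st) = √0.571148 = 0.755743

SE(x̄_st) ≈ 0.756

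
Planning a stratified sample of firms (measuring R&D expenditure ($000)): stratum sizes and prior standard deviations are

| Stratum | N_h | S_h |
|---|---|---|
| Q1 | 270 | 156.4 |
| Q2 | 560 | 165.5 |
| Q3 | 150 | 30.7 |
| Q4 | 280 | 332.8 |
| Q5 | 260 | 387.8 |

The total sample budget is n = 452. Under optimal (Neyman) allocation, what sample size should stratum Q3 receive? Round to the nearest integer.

6

Neyman allocation: n_h = n · N_h S_h / Σ N_i S_i, with n = 452.
  stratum Q1: N_h·S_h = 270·156.4 = 42228.00
  stratum Q2: N_h·S_h = 560·165.5 = 92680.00
  stratum Q3: N_h·S_h = 150·30.7 = 4605.00
  stratum Q4: N_h·S_h = 280·332.8 = 93184.00
  stratum Q5: N_h·S_h = 260·387.8 = 100828.00
Σ N_h S_h = 333525.00
n for stratum Q3 = 452·4605.00/333525.00 = 6.241 → 6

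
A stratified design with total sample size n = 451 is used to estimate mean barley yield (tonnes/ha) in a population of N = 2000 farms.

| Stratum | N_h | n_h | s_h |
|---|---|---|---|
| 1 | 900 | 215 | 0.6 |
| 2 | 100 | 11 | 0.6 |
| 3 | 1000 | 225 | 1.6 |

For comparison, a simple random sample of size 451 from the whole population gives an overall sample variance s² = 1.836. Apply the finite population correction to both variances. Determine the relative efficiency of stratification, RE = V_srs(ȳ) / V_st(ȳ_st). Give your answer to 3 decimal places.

V̂(ȳ_st) = Σ W_h² (1 − n_h/N_h) s_h²/n_h, with W_h = N_h/N and N = 2000:
  stratum 1: (900/2000)²·(1 − 215/900)·0.6²/215 = 0.00025807
  stratum 2: (100/2000)²·(1 − 11/100)·0.6²/11 = 7.28182e-05
  stratum 3: (1000/2000)²·(1 − 225/1000)·1.6²/225 = 0.00220444
V_st = 0.00253533
V_srs = (1 − 451/2000)·1.836/451 = 0.00315295
Relative efficiency = V_srs / V_st = 0.00315295/0.00253533 = 1.2436

RE ≈ 1.244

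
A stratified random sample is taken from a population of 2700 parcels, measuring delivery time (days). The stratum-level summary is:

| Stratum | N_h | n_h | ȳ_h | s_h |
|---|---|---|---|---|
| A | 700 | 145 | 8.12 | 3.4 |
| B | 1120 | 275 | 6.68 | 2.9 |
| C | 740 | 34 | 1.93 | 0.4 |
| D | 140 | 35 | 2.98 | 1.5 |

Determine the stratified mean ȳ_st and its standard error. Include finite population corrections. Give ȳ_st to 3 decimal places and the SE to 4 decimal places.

ȳ_st = Σ W_h ȳ_h = (700·8.12 + 1120·6.68 + 740·1.93 + 140·2.98)/2700 = 5.55963
V̂(ȳ_st) = Σ W_h² (1 − n_h/N_h) s_h²/n_h, with W_h = N_h/N and N = 2700:
  stratum A: (700/2700)²·(1 − 145/700)·3.4²/145 = 0.00424867
  stratum B: (1120/2700)²·(1 − 275/1120)·2.9²/275 = 0.00397018
  stratum C: (740/2700)²·(1 − 34/740)·0.4²/34 = 0.000337248
  stratum D: (140/2700)²·(1 − 35/140)·1.5²/35 = 0.00012963
V̂(ȳ_st) = 0.00868573
SE(ȳ_st) = √0.00868573 = 0.0931973

ȳ_st ≈ 5.560, SE ≈ 0.0932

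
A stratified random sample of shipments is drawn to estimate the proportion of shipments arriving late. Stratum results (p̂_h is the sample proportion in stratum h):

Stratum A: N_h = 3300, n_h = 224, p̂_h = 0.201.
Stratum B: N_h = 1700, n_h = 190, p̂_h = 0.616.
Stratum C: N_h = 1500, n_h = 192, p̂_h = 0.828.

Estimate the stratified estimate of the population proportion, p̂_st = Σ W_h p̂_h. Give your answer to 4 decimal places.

N = 6500; stratum weights W_h = N_h/N.
p̂_st = Σ W_h p̂_h = (3300·0.201 + 1700·0.616 + 1500·0.828)/6500 = 0.45423

p̂_st ≈ 0.4542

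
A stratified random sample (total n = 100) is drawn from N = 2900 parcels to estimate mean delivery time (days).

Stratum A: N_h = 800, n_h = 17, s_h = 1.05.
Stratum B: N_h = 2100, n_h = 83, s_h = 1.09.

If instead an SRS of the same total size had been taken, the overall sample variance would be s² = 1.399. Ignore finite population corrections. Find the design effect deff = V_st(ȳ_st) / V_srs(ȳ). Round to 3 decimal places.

V̂(ȳ_st) = Σ W_h² s_h²/n_h, with W_h = N_h/N and N = 2900:
  stratum A: (800/2900)²·1.05²/17 = 0.0049353
  stratum B: (2100/2900)²·1.09²/83 = 0.00750615
V_st = 0.0124415
V_srs = s²/n = 1.399/100 = 0.01399
deff = V_st / V_srs = 0.0124415/0.01399 = 0.8893

deff ≈ 0.889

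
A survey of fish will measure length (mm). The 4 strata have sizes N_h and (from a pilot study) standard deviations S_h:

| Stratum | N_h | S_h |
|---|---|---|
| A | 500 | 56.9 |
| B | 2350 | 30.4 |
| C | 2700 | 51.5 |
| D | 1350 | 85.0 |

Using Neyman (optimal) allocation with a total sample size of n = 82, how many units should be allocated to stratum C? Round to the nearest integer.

32

Neyman allocation: n_h = n · N_h S_h / Σ N_i S_i, with n = 82.
  stratum A: N_h·S_h = 500·56.9 = 28450.00
  stratum B: N_h·S_h = 2350·30.4 = 71440.00
  stratum C: N_h·S_h = 2700·51.5 = 139050.00
  stratum D: N_h·S_h = 1350·85.0 = 114750.00
Σ N_h S_h = 353690.00
n for stratum C = 82·139050.00/353690.00 = 32.238 → 32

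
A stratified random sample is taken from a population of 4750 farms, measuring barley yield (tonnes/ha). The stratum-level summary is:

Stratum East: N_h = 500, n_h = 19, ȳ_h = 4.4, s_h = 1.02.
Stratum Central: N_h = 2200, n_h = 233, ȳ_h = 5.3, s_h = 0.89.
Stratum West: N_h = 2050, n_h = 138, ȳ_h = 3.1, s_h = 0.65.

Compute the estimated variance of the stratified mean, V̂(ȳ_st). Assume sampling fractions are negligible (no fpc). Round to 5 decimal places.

V̂(ȳ_st) = Σ W_h² s_h²/n_h, with W_h = N_h/N and N = 4750:
  stratum East: (500/4750)²·1.02²/19 = 0.000606736
  stratum Central: (2200/4750)²·0.89²/233 = 0.00072926
  stratum West: (2050/4750)²·0.65²/138 = 0.000570254
V̂(ȳ_st) = 0.00190625

V̂(ȳ_st) ≈ 0.00191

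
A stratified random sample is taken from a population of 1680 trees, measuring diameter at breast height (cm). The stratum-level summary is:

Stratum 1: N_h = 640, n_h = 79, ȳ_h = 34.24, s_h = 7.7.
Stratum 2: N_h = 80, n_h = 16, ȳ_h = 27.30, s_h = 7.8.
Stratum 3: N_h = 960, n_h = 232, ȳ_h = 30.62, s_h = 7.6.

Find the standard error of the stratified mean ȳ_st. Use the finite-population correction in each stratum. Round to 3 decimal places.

SE(ȳ_st) ≈ 0.405

V̂(ȳ_st) = Σ W_h² (1 − n_h/N_h) s_h²/n_h, with W_h = N_h/N and N = 1680:
  stratum 1: (640/1680)²·(1 − 79/640)·7.7²/79 = 0.0954726
  stratum 2: (80/1680)²·(1 − 16/80)·7.8²/16 = 0.00689796
  stratum 3: (960/1680)²·(1 − 232/960)·7.6²/232 = 0.0616486
V̂(ȳ_st) = 0.164019
SE(ȳ_st) = √0.164019 = 0.404993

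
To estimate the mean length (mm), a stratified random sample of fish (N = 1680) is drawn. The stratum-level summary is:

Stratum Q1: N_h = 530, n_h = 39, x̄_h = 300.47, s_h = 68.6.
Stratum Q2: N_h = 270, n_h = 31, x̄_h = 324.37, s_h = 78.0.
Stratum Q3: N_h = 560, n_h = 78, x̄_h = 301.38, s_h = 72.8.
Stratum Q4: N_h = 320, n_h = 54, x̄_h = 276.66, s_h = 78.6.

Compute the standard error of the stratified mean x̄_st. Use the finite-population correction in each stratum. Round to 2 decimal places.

SE(x̄_st) ≈ 5.06

V̂(x̄_st) = Σ W_h² (1 − n_h/N_h) s_h²/n_h, with W_h = N_h/N and N = 1680:
  stratum Q1: (530/1680)²·(1 − 39/530)·68.6²/39 = 11.1256
  stratum Q2: (270/1680)²·(1 − 31/270)·78.0²/31 = 4.48715
  stratum Q3: (560/1680)²·(1 − 78/560)·72.8²/78 = 6.49807
  stratum Q4: (320/1680)²·(1 − 54/320)·78.6²/54 = 3.45036
V̂(x̄_st) = 25.5612
SE(x̄_st) = √25.5612 = 5.0558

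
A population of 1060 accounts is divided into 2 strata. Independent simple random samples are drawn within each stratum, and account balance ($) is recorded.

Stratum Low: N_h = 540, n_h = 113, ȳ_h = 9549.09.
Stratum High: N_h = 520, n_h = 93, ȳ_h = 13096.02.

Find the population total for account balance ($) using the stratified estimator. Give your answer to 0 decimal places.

τ̂_st = Σ N_h ȳ_h = 540·9549.09 + 520·13096.02 = 11966439

τ̂_st ≈ 11966439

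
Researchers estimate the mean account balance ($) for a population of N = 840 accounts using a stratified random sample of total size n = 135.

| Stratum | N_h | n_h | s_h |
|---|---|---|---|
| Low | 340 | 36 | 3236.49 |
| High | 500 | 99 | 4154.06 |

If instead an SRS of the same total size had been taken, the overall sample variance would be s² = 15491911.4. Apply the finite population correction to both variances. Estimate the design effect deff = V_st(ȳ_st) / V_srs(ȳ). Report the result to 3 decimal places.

V̂(ȳ_st) = Σ W_h² (1 − n_h/N_h) s_h²/n_h, with W_h = N_h/N and N = 840:
  stratum Low: (340/840)²·(1 − 36/340)·3236.49²/36 = 42622.6
  stratum High: (500/840)²·(1 − 99/500)·4154.06²/99 = 49529.8
V_st = 92152.4
V_srs = (1 − 135/840)·15491911.4/135 = 96312.1
deff = V_st / V_srs = 92152.4/96312.1 = 0.9568

deff ≈ 0.957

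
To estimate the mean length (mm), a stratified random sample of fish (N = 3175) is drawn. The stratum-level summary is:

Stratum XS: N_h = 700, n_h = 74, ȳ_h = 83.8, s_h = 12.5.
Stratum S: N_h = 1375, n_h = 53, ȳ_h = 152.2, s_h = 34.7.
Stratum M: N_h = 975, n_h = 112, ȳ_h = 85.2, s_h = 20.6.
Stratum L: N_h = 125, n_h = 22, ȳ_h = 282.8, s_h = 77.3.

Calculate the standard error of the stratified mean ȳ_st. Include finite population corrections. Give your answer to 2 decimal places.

V̂(ȳ_st) = Σ W_h² (1 − n_h/N_h) s_h²/n_h, with W_h = N_h/N and N = 3175:
  stratum XS: (700/3175)²·(1 − 74/700)·12.5²/74 = 0.0917853
  stratum S: (1375/3175)²·(1 − 53/1375)·34.7²/53 = 4.09666
  stratum M: (975/3175)²·(1 − 112/975)·20.6²/112 = 0.31626
  stratum L: (125/3175)²·(1 − 22/125)·77.3²/22 = 0.346893
V̂(ȳ_st) = 4.8516
SE(ȳ_st) = √4.8516 = 2.20263

SE(ȳ_st) ≈ 2.20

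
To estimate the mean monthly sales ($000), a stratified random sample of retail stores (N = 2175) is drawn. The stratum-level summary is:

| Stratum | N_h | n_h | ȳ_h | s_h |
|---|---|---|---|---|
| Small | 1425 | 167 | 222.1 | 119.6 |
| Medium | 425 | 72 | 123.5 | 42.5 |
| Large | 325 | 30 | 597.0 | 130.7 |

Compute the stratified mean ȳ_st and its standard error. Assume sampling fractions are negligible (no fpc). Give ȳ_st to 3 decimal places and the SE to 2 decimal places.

ȳ_st ≈ 258.853, SE ≈ 7.10

ȳ_st = Σ W_h ȳ_h = (1425·222.1 + 425·123.5 + 325·597.0)/2175 = 258.85287
V̂(ȳ_st) = Σ W_h² s_h²/n_h, with W_h = N_h/N and N = 2175:
  stratum Small: (1425/2175)²·119.6²/167 = 36.7669
  stratum Medium: (425/2175)²·42.5²/72 = 0.957866
  stratum Large: (325/2175)²·130.7²/30 = 12.7139
V̂(ȳ_st) = 50.4387
SE(ȳ_st) = √50.4387 = 7.10202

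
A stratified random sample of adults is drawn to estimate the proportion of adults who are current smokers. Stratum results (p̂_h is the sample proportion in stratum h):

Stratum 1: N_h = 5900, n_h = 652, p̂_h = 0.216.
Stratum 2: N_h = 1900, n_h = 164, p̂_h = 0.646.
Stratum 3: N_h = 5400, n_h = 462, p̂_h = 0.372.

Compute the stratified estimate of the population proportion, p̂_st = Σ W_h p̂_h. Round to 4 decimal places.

N = 13200; stratum weights W_h = N_h/N.
p̂_st = Σ W_h p̂_h = (5900·0.216 + 1900·0.646 + 5400·0.372)/13200 = 0.34171

p̂_st ≈ 0.3417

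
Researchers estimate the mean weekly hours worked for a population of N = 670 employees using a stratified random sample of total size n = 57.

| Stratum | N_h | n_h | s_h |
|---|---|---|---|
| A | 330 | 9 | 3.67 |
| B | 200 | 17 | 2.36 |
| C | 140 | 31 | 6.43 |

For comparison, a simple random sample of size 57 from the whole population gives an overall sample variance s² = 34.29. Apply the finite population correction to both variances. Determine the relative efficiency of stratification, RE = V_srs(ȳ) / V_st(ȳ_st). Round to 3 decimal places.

V̂(ȳ_st) = Σ W_h² (1 − n_h/N_h) s_h²/n_h, with W_h = N_h/N and N = 670:
  stratum A: (330/670)²·(1 − 9/330)·3.67²/9 = 0.35315
  stratum B: (200/670)²·(1 − 17/200)·2.36²/17 = 0.026712
  stratum C: (140/670)²·(1 − 31/140)·6.43²/31 = 0.0453383
V_st = 0.4252
V_srs = (1 − 57/670)·34.29/57 = 0.5504
Relative efficiency = V_srs / V_st = 0.5504/0.4252 = 1.2944

RE ≈ 1.294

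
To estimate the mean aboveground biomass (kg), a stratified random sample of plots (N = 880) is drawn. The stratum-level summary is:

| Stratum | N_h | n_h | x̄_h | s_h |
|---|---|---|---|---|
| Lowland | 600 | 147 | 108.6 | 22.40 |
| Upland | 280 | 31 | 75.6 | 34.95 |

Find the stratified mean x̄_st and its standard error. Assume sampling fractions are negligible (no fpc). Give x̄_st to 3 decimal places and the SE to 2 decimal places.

x̄_st = Σ W_h x̄_h = (600·108.6 + 280·75.6)/880 = 98.10000
V̂(x̄_st) = Σ W_h² s_h²/n_h, with W_h = N_h/N and N = 880:
  stratum Lowland: (600/880)²·22.40²/147 = 1.58678
  stratum Upland: (280/880)²·34.95²/31 = 3.98918
V̂(x̄_st) = 5.57595
SE(x̄_st) = √5.57595 = 2.36135

x̄_st ≈ 98.100, SE ≈ 2.36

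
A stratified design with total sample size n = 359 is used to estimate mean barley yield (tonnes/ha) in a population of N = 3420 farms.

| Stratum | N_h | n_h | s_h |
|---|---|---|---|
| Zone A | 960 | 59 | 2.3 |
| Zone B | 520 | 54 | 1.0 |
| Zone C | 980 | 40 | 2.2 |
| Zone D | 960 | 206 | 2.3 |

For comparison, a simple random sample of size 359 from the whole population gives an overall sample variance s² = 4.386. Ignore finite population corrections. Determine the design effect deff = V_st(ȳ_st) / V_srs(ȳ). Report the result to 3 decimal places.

deff ≈ 1.592

V̂(ȳ_st) = Σ W_h² s_h²/n_h, with W_h = N_h/N and N = 3420:
  stratum Zone A: (960/3420)²·2.3²/59 = 0.0070647
  stratum Zone B: (520/3420)²·1.0²/54 = 0.000428115
  stratum Zone C: (980/3420)²·2.2²/40 = 0.0099354
  stratum Zone D: (960/3420)²·2.3²/206 = 0.00202339
V_st = 0.0194516
V_srs = s²/n = 4.386/359 = 0.0122173
deff = V_st / V_srs = 0.0194516/0.0122173 = 1.5921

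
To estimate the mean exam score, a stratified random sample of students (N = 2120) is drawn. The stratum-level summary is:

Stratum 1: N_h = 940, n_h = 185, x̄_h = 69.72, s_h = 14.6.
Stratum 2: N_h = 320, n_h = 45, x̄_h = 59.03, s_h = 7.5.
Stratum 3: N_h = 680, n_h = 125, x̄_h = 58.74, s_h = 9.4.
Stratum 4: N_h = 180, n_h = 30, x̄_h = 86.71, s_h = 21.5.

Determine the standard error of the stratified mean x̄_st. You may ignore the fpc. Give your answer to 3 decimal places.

V̂(x̄_st) = Σ W_h² s_h²/n_h, with W_h = N_h/N and N = 2120:
  stratum 1: (940/2120)²·14.6²/185 = 0.226526
  stratum 2: (320/2120)²·7.5²/45 = 0.0284799
  stratum 3: (680/2120)²·9.4²/125 = 0.0727264
  stratum 4: (180/2120)²·21.5²/30 = 0.111078
V̂(x̄_st) = 0.43881
SE(x̄_st) = √0.43881 = 0.662428

SE(x̄_st) ≈ 0.662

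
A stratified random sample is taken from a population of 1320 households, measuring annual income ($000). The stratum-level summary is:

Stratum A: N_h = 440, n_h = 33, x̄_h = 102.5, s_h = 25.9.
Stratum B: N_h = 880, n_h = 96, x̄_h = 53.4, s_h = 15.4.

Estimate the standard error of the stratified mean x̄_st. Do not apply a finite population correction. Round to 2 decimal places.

V̂(x̄_st) = Σ W_h² s_h²/n_h, with W_h = N_h/N and N = 1320:
  stratum A: (440/1320)²·25.9²/33 = 2.25862
  stratum B: (880/1320)²·15.4²/96 = 1.09796
V̂(x̄_st) = 3.35658
SE(x̄_st) = √3.35658 = 1.8321

SE(x̄_st) ≈ 1.83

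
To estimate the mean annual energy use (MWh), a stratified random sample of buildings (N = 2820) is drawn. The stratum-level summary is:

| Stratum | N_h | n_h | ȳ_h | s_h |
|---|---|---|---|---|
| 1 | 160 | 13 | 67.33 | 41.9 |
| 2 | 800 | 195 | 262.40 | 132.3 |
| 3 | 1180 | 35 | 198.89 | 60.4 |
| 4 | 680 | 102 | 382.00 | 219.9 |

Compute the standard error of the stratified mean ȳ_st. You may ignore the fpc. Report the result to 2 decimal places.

V̂(ȳ_st) = Σ W_h² s_h²/n_h, with W_h = N_h/N and N = 2820:
  stratum 1: (160/2820)²·41.9²/13 = 0.434737
  stratum 2: (800/2820)²·132.3²/195 = 7.22382
  stratum 3: (1180/2820)²·60.4²/35 = 18.2504
  stratum 4: (680/2820)²·219.9²/102 = 27.5658
V̂(ȳ_st) = 53.4747
SE(ȳ_st) = √53.4747 = 7.31264

SE(ȳ_st) ≈ 7.31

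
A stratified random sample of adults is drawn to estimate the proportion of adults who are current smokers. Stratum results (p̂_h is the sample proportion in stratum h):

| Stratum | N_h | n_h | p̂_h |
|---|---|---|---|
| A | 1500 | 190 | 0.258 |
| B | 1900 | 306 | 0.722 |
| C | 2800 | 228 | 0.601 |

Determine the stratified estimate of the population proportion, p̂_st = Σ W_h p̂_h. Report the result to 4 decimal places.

N = 6200; stratum weights W_h = N_h/N.
p̂_st = Σ W_h p̂_h = (1500·0.258 + 1900·0.722 + 2800·0.601)/6200 = 0.55510

p̂_st ≈ 0.5551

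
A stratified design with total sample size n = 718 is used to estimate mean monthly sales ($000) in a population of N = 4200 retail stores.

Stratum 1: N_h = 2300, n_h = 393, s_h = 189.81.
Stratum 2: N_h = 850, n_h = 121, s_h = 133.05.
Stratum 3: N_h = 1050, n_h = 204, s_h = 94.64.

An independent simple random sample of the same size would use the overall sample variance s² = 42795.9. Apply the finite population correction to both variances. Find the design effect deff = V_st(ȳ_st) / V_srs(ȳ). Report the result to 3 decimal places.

deff ≈ 0.610

V̂(ȳ_st) = Σ W_h² (1 − n_h/N_h) s_h²/n_h, with W_h = N_h/N and N = 4200:
  stratum 1: (2300/4200)²·(1 − 393/2300)·189.81²/393 = 22.7943
  stratum 2: (850/4200)²·(1 − 121/850)·133.05²/121 = 5.13916
  stratum 3: (1050/4200)²·(1 − 204/1050)·94.64²/204 = 2.21096
V_st = 30.1444
V_srs = (1 − 718/4200)·42795.9/718 = 49.4148
deff = V_st / V_srs = 30.1444/49.4148 = 0.6100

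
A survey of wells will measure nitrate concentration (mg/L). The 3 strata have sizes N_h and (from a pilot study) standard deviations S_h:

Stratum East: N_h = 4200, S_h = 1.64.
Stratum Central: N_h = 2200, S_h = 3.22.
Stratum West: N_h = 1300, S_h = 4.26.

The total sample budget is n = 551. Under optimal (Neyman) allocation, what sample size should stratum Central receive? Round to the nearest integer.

200

Neyman allocation: n_h = n · N_h S_h / Σ N_i S_i, with n = 551.
  stratum East: N_h·S_h = 4200·1.64 = 6888.00
  stratum Central: N_h·S_h = 2200·3.22 = 7084.00
  stratum West: N_h·S_h = 1300·4.26 = 5538.00
Σ N_h S_h = 19510.00
n for stratum Central = 551·7084.00/19510.00 = 200.066 → 200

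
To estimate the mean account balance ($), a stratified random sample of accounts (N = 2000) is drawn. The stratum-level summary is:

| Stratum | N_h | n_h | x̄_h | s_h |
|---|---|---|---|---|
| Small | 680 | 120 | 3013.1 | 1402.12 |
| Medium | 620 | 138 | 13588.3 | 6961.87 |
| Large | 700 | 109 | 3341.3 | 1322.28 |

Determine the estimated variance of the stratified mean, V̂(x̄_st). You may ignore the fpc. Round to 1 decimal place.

V̂(x̄_st) = Σ W_h² s_h²/n_h, with W_h = N_h/N and N = 2000:
  stratum Small: (680/2000)²·1402.12²/120 = 1893.86
  stratum Medium: (620/2000)²·6961.87²/138 = 33751.7
  stratum Large: (700/2000)²·1322.28²/109 = 1964.97
V̂(x̄_st) = 37610.6

V̂(x̄_st) ≈ 37610.6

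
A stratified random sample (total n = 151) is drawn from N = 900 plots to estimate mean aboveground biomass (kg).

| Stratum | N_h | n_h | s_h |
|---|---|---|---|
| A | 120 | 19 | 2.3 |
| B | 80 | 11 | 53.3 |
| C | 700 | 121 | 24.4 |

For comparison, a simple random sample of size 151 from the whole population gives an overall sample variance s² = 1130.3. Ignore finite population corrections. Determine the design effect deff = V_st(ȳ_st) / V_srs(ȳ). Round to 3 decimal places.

V̂(ȳ_st) = Σ W_h² s_h²/n_h, with W_h = N_h/N and N = 900:
  stratum A: (120/900)²·2.3²/19 = 0.00494971
  stratum B: (80/900)²·53.3²/11 = 2.04059
  stratum C: (700/900)²·24.4²/121 = 2.9765
V_st = 5.02204
V_srs = s²/n = 1130.3/151 = 7.48543
deff = V_st / V_srs = 5.02204/7.48543 = 0.6709

deff ≈ 0.671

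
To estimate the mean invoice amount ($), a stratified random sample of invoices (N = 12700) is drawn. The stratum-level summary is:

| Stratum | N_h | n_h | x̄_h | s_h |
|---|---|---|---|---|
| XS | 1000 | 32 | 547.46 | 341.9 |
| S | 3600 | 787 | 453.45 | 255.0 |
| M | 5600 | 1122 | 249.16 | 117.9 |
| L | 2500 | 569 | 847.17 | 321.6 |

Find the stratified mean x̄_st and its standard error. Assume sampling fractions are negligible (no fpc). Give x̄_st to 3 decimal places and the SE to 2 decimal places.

x̄_st = Σ W_h x̄_h = (1000·547.46 + 3600·453.45 + 5600·249.16 + 2500·847.17)/12700 = 448.27567
V̂(x̄_st) = Σ W_h² s_h²/n_h, with W_h = N_h/N and N = 12700:
  stratum XS: (1000/12700)²·341.9²/32 = 22.6486
  stratum S: (3600/12700)²·255.0²/787 = 6.63901
  stratum M: (5600/12700)²·117.9²/1122 = 2.40881
  stratum L: (2500/12700)²·321.6²/569 = 7.04356
V̂(x̄_st) = 38.74
SE(x̄_st) = √38.74 = 6.22414

x̄_st ≈ 448.276, SE ≈ 6.22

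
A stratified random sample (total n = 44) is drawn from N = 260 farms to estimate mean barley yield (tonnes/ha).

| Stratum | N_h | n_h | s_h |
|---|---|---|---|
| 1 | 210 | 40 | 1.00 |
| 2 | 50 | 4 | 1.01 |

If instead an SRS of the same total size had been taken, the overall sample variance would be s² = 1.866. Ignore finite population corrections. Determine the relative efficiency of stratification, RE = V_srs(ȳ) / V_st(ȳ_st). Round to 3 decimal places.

V̂(ȳ_st) = Σ W_h² s_h²/n_h, with W_h = N_h/N and N = 260:
  stratum 1: (210/260)²·1.00²/40 = 0.0163092
  stratum 2: (50/260)²·1.01²/4 = 0.0094314
V_st = 0.0257406
V_srs = s²/n = 1.866/44 = 0.0424091
Relative efficiency = V_srs / V_st = 0.0424091/0.0257406 = 1.6476

RE ≈ 1.648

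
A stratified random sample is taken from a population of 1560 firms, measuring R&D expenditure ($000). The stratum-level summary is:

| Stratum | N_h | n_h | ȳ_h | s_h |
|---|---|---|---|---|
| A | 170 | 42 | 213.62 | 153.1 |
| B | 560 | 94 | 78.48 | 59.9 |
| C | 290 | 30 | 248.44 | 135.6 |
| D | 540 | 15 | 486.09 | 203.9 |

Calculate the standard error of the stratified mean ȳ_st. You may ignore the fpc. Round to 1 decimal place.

V̂(ȳ_st) = Σ W_h² s_h²/n_h, with W_h = N_h/N and N = 1560:
  stratum A: (170/1560)²·153.1²/42 = 6.6275
  stratum B: (560/1560)²·59.9²/94 = 4.91873
  stratum C: (290/1560)²·135.6²/30 = 21.1809
  stratum D: (540/1560)²·203.9²/15 = 332.11
V̂(ȳ_st) = 364.837
SE(ȳ_st) = √364.837 = 19.1007

SE(ȳ_st) ≈ 19.1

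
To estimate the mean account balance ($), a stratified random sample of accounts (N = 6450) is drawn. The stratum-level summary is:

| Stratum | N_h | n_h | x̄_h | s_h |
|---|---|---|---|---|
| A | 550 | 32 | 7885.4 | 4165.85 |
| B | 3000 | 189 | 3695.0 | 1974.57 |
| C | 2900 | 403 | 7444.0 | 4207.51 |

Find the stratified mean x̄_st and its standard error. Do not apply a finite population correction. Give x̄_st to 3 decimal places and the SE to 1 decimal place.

x̄_st ≈ 5737.918, SE ≈ 131.5

x̄_st = Σ W_h x̄_h = (550·7885.4 + 3000·3695.0 + 2900·7444.0)/6450 = 5737.91783
V̂(x̄_st) = Σ W_h² s_h²/n_h, with W_h = N_h/N and N = 6450:
  stratum A: (550/6450)²·4165.85²/32 = 3943.33
  stratum B: (3000/6450)²·1974.57²/189 = 4462.79
  stratum C: (2900/6450)²·4207.51²/403 = 8880.18
V̂(x̄_st) = 17286.3
SE(x̄_st) = √17286.3 = 131.477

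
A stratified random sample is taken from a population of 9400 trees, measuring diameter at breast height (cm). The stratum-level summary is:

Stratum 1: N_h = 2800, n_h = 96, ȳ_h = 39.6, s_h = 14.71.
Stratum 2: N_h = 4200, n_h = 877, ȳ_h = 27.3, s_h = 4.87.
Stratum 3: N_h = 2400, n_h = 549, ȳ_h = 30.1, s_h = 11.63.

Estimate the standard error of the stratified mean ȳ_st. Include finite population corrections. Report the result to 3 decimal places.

SE(ȳ_st) ≈ 0.458

V̂(ȳ_st) = Σ W_h² (1 − n_h/N_h) s_h²/n_h, with W_h = N_h/N and N = 9400:
  stratum 1: (2800/9400)²·(1 − 96/2800)·14.71²/96 = 0.193136
  stratum 2: (4200/9400)²·(1 − 877/4200)·4.87²/877 = 0.00427152
  stratum 3: (2400/9400)²·(1 − 549/2400)·11.63²/549 = 0.0123865
V̂(ȳ_st) = 0.209794
SE(ȳ_st) = √0.209794 = 0.458033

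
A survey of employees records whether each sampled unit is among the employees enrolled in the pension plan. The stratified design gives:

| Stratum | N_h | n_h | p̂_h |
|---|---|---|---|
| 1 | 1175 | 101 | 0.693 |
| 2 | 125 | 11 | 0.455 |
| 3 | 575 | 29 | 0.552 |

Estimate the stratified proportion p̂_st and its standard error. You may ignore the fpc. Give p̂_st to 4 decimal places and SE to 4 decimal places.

N = 1875; stratum weights W_h = N_h/N.
p̂_st = Σ W_h p̂_h = (1175·0.693 + 125·0.455 + 575·0.552)/1875 = 0.63389
V̂(p̂_st) = Σ W_h² p̂_h(1−p̂_h)/(n_h−1):
  stratum 1: (1175/1875)²·0.693·0.307/100 = 0.000835497
  stratum 2: (125/1875)²·0.455·0.545/10 = 0.000110211
  stratum 3: (575/1875)²·0.552·0.448/28 = 0.000830601
V̂(p̂_st) = 0.00177631; SE = √V̂ = 0.0421463

p̂_st ≈ 0.6339, SE ≈ 0.0421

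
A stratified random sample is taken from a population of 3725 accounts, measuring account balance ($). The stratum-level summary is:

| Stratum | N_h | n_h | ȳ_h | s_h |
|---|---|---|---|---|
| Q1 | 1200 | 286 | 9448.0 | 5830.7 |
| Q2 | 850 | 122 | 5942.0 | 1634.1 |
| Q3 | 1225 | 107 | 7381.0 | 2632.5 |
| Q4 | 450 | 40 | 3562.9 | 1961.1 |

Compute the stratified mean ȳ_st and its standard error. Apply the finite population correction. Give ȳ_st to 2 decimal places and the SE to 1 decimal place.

ȳ_st ≈ 7257.27, SE ≈ 134.3

ȳ_st = Σ W_h ȳ_h = (1200·9448.0 + 850·5942.0 + 1225·7381.0 + 450·3562.9)/3725 = 7257.26980
V̂(ȳ_st) = Σ W_h² (1 − n_h/N_h) s_h²/n_h, with W_h = N_h/N and N = 3725:
  stratum Q1: (1200/3725)²·(1 − 286/1200)·5830.7²/286 = 9396.16
  stratum Q2: (850/3725)²·(1 − 122/850)·1634.1²/122 = 976.102
  stratum Q3: (1225/3725)²·(1 − 107/1225)·2632.5²/107 = 6392.61
  stratum Q4: (450/3725)²·(1 − 40/450)·1961.1²/40 = 1278.45
V̂(ȳ_st) = 18043.3
SE(ȳ_st) = √18043.3 = 134.325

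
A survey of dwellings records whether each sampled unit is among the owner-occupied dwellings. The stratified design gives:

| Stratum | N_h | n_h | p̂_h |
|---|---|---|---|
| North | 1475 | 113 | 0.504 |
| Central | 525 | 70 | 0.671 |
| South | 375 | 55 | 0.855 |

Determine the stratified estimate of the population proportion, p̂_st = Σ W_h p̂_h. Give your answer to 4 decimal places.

p̂_st ≈ 0.5963

N = 2375; stratum weights W_h = N_h/N.
p̂_st = Σ W_h p̂_h = (1475·0.504 + 525·0.671 + 375·0.855)/2375 = 0.59634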